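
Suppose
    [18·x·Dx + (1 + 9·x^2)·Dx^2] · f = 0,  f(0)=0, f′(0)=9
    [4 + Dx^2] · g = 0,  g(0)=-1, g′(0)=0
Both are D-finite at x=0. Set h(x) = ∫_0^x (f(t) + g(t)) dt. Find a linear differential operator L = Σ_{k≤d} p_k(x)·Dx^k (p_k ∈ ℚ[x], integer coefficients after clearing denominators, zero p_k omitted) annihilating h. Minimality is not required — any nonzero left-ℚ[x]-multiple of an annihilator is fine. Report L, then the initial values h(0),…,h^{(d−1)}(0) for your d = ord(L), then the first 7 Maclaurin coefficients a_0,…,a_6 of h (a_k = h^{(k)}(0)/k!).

f: a_k = 0, 9, 0, -27, 0, 729/5, 0, …
g: a_k = -1, 0, 2, 0, -2/3, 0, 4/45, …
Sum ⇒ L₀ = lclm(L_f,L_g) in ℚ(x)⟨Dx⟩.
∫: right-multiply L₀ by Dx.
L = (-3744·x + 37584·x^3 + 11664·x^5)·Dx^2 + (-28 + 864·x^2 + 10692·x^4 + 5832·x^6)·Dx^3 + (-936·x + 9396·x^3 + 2916·x^5)·Dx^4 + (-7 + 216·x^2 + 2673·x^4 + 1458·x^6)·Dx^5  (order 5).
h: a_k = 0, -1, 9/2, 2/3, -27/4, -2/15, 243/10, …
ICs: h(0) = 0, h′(0) = -1, h′′(0) = 9, h′′′(0) = 4, h′′′′(0) = -162.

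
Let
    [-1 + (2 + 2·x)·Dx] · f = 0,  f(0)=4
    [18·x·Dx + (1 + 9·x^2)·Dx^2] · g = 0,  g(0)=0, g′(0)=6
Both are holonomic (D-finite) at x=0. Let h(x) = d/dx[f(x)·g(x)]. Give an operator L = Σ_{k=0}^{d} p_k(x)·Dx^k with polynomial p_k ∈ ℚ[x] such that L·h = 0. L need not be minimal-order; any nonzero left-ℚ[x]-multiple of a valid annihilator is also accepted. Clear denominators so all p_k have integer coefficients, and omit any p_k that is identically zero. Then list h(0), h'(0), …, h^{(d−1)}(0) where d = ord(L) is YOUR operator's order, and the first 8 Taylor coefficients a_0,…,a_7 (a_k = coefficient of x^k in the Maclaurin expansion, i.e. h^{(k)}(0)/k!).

L = (23 + 120·x - 570·x^2 - 648·x^3 - 81·x^4) + (52 + 220·x - 936·x^2 - 3048·x^3 - 2268·x^4 - 324·x^5)·Dx + (4 - 40·x - 68·x^2 - 432·x^3 - 948·x^4 - 648·x^5 - 108·x^6)·Dx^2  (order 2).
h: a_k = 24, 24, -225, -138, 31749/16, 91467/80, -11404773/640, -10993887/1120, …
ICs: h(0) = 24, h′(0) = 24.

f: a_k = 4, 2, -1/2, 1/4, -5/32, 7/64, -21/256, 33/512, …
g: a_k = 0, 6, 0, -18, 0, 486/5, 0, -4374/7, …
h₀=f·g: eliminate ⇒ L₀, order ≤ 1·2.
h=h₀': d/dx-closure on L₀ ⇒ L.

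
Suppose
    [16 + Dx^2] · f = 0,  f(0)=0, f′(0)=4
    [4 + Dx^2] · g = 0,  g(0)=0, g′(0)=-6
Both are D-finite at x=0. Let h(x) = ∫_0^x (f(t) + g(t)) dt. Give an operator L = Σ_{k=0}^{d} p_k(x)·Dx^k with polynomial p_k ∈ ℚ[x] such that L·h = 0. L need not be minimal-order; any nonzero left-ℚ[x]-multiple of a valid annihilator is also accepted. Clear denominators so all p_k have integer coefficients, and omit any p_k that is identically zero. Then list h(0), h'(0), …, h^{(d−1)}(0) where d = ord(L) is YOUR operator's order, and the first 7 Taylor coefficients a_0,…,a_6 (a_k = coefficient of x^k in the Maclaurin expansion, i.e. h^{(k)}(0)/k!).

L = 64·Dx + 20·Dx^3 + Dx^5  (order 5).
h: a_k = 0, 0, -1, 0, -5/3, 0, 58/45, …
ICs: h(0) = 0, h′(0) = 0, h′′(0) = -2, h′′′(0) = 0, h′′′′(0) = -40.

f: a_k = 0, 4, 0, -32/3, 0, 128/15, 0, …
g: a_k = 0, -6, 0, 4, 0, -4/5, 0, …
Weyl lclm of L_f,L_g ⇒ L₀ (ord ≤ 4).
Integrate: L := L₀·Dx.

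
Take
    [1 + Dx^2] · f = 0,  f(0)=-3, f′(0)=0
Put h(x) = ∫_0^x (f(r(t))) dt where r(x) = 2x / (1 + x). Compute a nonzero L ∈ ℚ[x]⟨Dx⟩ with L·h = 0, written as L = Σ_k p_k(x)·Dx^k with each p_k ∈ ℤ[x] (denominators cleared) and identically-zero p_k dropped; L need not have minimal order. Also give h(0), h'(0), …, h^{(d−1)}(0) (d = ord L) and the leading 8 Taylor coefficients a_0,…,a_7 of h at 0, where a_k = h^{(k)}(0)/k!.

L = 4·Dx + (2 + 6·x + 6·x^2 + 2·x^3)·Dx^2 + (1 + 4·x + 6·x^2 + 4·x^3 + x^4)·Dx^3  (order 3).
h: a_k = 0, -3, 0, 2, -3, 16/5, -8/3, 22/15, …
ICs: h(0) = 0, h′(0) = -3, h′′(0) = 0.

f: a_k = -3, 0, 3/2, 0, -1/8, 0, 1/240, 0, …
Change of var in L_f (x↦r) gives L₀.
∫: right-multiply L₀ by Dx.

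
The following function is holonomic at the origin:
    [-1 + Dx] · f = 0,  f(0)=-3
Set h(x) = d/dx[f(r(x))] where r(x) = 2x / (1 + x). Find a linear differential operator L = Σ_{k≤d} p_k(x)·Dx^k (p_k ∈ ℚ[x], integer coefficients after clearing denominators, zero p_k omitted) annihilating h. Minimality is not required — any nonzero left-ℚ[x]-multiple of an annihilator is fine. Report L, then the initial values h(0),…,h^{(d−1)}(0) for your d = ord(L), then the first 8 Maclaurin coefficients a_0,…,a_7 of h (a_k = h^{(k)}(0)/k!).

f: a_k = -3, -3, -3/2, -1/2, -1/8, -1/40, -1/240, -1/1680, …
Substitute x→r, Dx→(1/r')Dx; clear ⇒ L₀.
Differentiate: ansatz ord ≤ ord L₀ ⇒ L.
L = -2·x + (-1 - 2·x - x^2)·Dx  (order 1).
h: a_k = -6, 0, 6, -8, 6, -8/5, -10/3, 256/35, …
ICs: h(0) = -6.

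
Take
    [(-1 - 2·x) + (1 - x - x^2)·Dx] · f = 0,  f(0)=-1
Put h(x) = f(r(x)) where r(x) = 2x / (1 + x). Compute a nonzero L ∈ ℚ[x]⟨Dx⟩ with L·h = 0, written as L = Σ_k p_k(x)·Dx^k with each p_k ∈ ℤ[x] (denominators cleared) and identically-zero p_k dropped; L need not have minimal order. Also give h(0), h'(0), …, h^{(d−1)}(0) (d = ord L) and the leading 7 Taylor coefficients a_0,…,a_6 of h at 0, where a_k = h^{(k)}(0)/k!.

L = (2 + 10·x) + (-1 - x + 5·x^2 + 5·x^3)·Dx  (order 1).
h: a_k = -1, -2, -6, -10, -30, -50, -150, …
ICs: h(0) = -1.

f: a_k = -1, -1, -2, -3, -5, -8, -13, …
Change of var in L_f (x↦r) gives L₀.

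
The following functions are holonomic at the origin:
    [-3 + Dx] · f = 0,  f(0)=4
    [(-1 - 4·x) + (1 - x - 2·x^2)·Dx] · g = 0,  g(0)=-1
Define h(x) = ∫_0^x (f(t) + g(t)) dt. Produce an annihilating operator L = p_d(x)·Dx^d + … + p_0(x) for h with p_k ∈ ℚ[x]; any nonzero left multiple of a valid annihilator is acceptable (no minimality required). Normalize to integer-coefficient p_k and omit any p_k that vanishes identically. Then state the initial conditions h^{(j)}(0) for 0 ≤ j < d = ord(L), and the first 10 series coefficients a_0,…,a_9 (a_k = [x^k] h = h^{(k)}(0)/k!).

L = (9 + 9·x + 126·x^2 + 72·x^3)·Dx + (3 - 30·x - 51·x^2 + 36·x^3 + 36·x^4)·Dx^2 + (-2 + 9·x + 3·x^2 - 20·x^3 - 12·x^4)·Dx^3  (order 3).
h: a_k = 0, 3, 11/2, 5, 13/4, 1/2, -43/20, -779/140, -11657/1120, -21199/1120, …
ICs: h(0) = 0, h′(0) = 3, h′′(0) = 11.

f: a_k = 4, 12, 18, 18, 27/2, 81/10, 81/20, 243/140, 729/1120, 243/1120, …
g: a_k = -1, -1, -3, -5, -11, -21, -43, -85, -171, -341, …
Weyl lclm of L_f,L_g ⇒ L₀ (ord ≤ 2).
Integrate: L := L₀·Dx.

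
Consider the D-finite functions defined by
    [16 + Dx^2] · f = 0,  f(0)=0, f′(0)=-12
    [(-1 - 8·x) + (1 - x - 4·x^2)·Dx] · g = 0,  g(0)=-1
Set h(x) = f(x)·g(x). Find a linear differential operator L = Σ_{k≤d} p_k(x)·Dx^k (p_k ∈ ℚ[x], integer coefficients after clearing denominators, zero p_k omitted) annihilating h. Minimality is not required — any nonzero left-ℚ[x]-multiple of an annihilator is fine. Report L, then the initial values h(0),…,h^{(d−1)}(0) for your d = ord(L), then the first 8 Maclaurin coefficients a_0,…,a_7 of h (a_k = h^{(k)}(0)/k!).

f: a_k = 0, -12, 0, 32, 0, -128/5, 0, 1024/105, …
g: a_k = -1, -1, -5, -9, -29, -65, -181, -441, …
L₀ := L_f ⊗_s L_g (sym. prod.), ord ≤ 2.
L = (-8 + 16·x + 64·x^2) + (2 + 16·x)·Dx + (-1 + x + 4·x^2)·Dx^2  (order 2).
h: a_k = 0, 12, 12, 28, 76, 1068/5, 2588/5, 143036/105, …
ICs: h(0) = 0, h′(0) = 12.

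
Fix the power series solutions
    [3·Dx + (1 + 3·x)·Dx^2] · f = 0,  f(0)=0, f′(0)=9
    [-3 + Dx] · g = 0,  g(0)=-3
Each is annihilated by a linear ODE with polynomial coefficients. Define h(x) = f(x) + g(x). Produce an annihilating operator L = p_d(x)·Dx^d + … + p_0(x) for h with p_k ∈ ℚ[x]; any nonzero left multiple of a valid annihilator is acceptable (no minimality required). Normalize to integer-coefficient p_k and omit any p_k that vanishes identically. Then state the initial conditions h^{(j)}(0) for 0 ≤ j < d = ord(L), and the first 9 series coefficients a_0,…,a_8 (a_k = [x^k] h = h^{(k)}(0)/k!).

L = (-27 - 27·x)·Dx + (3 - 18·x - 27·x^2)·Dx^2 + (2 + 9·x + 9·x^2)·Dx^3  (order 3).
h: a_k = -3, 0, -27, 27/2, -567/8, 5589/40, -29403/80, 524151/560, -11024667/4480, …
ICs: h(0) = -3, h′(0) = 0, h′′(0) = -54.

f: a_k = 0, 9, -27/2, 27, -243/4, 729/5, -729/2, 6561/7, -19683/8, …
g: a_k = -3, -9, -27/2, -27/2, -81/8, -243/40, -243/80, -729/560, -2187/4480, …
Sum ⇒ L₀ = lclm(L_f,L_g) in ℚ(x)⟨Dx⟩.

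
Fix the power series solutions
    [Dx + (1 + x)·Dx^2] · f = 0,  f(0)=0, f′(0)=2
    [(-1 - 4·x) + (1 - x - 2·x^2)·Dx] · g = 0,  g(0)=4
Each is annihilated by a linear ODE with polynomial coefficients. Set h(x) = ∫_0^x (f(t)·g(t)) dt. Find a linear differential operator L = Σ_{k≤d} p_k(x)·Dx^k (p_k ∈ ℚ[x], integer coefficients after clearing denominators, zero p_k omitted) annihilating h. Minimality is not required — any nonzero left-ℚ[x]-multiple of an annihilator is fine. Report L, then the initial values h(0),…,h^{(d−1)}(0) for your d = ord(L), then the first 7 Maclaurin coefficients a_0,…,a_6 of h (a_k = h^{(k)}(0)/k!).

f: a_k = 0, 2, -1, 2/3, -1/2, 2/5, -1/3, …
g: a_k = 4, 4, 12, 20, 44, 84, 172, …
Sym-product of L_f,L_g gives L₀ (≤ ord 2).
h=∫₀ˣh₀: take L = L₀·Dx.
L = (5 + 8·x)·Dx + (1 + 11·x + 10·x^2)·Dx^2 + (-1 + 3·x^2 + 2·x^3)·Dx^3  (order 3).
h: a_k = 0, 0, 4, 4/3, 17/3, 86/15, 63/5, …
ICs: h(0) = 0, h′(0) = 0, h′′(0) = 8.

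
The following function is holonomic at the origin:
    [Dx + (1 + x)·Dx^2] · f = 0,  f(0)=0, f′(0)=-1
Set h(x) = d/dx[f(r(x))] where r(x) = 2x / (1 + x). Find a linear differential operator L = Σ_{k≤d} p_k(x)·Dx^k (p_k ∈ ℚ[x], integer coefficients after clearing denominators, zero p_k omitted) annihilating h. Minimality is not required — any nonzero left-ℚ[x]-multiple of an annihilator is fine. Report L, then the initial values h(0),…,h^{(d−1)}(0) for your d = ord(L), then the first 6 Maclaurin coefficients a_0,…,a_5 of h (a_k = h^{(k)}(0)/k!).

f: a_k = 0, -1, 1/2, -1/3, 1/4, -1/5, …
L₀ from L_f via x↦r, Dx↦r'^{-1}Dx.
Derive L from L₀ (diff closure).
L = (4 + 6·x) + (1 + 4·x + 3·x^2)·Dx  (order 1).
h: a_k = -2, 8, -26, 80, -242, 728, …
ICs: h(0) = -2.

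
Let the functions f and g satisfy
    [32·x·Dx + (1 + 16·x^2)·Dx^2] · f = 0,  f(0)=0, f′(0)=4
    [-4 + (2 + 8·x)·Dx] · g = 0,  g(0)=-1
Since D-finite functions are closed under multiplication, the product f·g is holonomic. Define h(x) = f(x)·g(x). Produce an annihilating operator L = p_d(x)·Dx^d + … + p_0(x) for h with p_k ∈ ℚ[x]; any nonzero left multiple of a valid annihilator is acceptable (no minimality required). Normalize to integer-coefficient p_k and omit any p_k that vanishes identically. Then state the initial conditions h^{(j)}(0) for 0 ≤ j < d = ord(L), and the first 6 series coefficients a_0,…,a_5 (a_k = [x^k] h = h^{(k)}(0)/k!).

L = (12 - 64·x - 64·x^2) + (-4 + 16·x + 192·x^2 + 256·x^3)·Dx + (1 + 8·x + 32·x^2 + 128·x^3 + 256·x^4)·Dx^2  (order 2).
h: a_k = 0, -4, -8, 88/3, 80/3, -3112/15, …
ICs: h(0) = 0, h′(0) = -4.

f: a_k = 0, 4, 0, -64/3, 0, 1024/5, …
g: a_k = -1, -2, 2, -4, 10, -28, …
L₀ := L_f ⊗_s L_g (sym. prod.), ord ≤ 2.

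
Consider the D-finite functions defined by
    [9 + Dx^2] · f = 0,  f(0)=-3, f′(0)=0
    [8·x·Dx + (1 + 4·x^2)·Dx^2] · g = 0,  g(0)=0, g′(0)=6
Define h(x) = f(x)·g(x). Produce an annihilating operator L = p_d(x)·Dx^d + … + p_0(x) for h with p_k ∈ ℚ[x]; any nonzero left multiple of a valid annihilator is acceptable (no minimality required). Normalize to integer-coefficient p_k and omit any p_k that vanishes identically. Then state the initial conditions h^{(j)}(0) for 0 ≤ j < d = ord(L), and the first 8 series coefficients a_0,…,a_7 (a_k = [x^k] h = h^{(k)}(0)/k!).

L = (2925 + 31536·x^2 + 95904·x^4 + 186624·x^6 + 186624·x^8) + (2448·x + 20160·x^3 + 62208·x^5 + 82944·x^7)·Dx + (442 + 5088·x^2 + 19008·x^4 + 41472·x^6 + 41472·x^8)·Dx^2 + (272·x + 2240·x^3 + 6912·x^5 + 9216·x^7)·Dx^3 + (13 + 176·x^2 + 928·x^4 + 2304·x^6 + 2304·x^8)·Dx^4  (order 4).
h: a_k = 0, -18, 0, 105, 0, -4527/20, 0, 146439/280, …
ICs: h(0) = 0, h′(0) = -18, h′′(0) = 0, h′′′(0) = 630.

f: a_k = -3, 0, 27/2, 0, -81/8, 0, 243/80, 0, …
g: a_k = 0, 6, 0, -8, 0, 96/5, 0, -384/7, …
f·g: L₀ = L_f ⊗_s L_g, ord ≤ 2·2.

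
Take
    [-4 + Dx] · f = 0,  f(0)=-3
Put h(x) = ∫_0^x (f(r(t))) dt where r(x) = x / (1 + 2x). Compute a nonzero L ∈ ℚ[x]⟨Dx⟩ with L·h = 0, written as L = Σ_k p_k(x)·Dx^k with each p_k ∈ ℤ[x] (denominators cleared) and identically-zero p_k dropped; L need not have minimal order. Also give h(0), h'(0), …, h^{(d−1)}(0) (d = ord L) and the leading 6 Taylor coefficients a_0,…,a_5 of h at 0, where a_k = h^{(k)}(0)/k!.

f: a_k = -3, -12, -24, -32, -32, -128/5, …
Substitute x→r, Dx→(1/r')Dx; clear ⇒ L₀.
Integrate: L := L₀·Dx.
L = -4·Dx + (1 + 4·x + 4·x^2)·Dx^2  (order 2).
h: a_k = 0, -3, -6, 0, 4, -32/5, …
ICs: h(0) = 0, h′(0) = -3.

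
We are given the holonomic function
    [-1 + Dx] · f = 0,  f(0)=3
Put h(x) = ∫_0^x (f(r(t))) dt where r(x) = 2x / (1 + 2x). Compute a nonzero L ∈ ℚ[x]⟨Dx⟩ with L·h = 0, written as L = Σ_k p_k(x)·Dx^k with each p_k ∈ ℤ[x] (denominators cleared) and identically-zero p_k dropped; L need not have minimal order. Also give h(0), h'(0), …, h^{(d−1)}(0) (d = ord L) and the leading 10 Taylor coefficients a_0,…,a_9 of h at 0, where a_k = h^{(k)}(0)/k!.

L = -2·Dx + (1 + 4·x + 4·x^2)·Dx^2  (order 2).
h: a_k = 0, 3, 3, -2, 1, 2/5, -38/15, 604/105, -1091/105, 15682/945, …
ICs: h(0) = 0, h′(0) = 3.

f: a_k = 3, 3, 3/2, 1/2, 1/8, 1/40, 1/240, 1/1680, 1/13440, 1/120960, …
h₀=f(r): pull back L_f along r ⇒ L₀.
∫: right-multiply L₀ by Dx.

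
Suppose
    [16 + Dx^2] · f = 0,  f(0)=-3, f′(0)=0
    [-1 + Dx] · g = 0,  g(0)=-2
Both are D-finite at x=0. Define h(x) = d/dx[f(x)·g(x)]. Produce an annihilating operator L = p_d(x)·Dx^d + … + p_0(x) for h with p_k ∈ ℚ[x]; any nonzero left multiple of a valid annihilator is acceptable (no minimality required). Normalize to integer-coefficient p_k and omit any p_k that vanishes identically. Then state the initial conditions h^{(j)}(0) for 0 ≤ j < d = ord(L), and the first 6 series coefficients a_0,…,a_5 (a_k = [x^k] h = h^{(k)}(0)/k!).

L = 17 - 2·Dx + Dx^2  (order 2).
h: a_k = 6, -90, -141, 161, 1121/4, -99/4, …
ICs: h(0) = 6, h′(0) = -90.

f: a_k = -3, 0, 24, 0, -32, 0, …
g: a_k = -2, -2, -1, -1/3, -1/12, -1/60, …
Sym-product of L_f,L_g gives L₀ (≤ ord 2).
h₀' ⇒ L via d/dx closure of L₀.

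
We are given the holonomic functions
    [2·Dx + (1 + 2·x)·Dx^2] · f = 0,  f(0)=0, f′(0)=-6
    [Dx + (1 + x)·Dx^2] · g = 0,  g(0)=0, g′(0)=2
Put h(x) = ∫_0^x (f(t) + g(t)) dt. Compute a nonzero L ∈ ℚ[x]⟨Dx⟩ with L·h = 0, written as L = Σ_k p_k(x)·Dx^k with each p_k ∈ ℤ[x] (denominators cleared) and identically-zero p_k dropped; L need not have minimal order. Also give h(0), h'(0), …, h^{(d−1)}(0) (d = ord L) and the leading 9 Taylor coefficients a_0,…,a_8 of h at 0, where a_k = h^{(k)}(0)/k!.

L = 4·Dx^2 + (6 + 8·x)·Dx^3 + (1 + 3·x + 2·x^2)·Dx^4  (order 4).
h: a_k = 0, 0, -2, 5/3, -11/6, 23/10, -47/15, 95/21, -191/28, …
ICs: h(0) = 0, h′(0) = 0, h′′(0) = -4, h′′′(0) = 10.

f: a_k = 0, -6, 6, -8, 12, -96/5, 32, -384/7, 96, …
g: a_k = 0, 2, -1, 2/3, -1/2, 2/5, -1/3, 2/7, -1/4, …
L₀ := lclm(L_f,L_g); ord L₀ ≤ 2+2.
h=∫₀ˣh₀: take L = L₀·Dx.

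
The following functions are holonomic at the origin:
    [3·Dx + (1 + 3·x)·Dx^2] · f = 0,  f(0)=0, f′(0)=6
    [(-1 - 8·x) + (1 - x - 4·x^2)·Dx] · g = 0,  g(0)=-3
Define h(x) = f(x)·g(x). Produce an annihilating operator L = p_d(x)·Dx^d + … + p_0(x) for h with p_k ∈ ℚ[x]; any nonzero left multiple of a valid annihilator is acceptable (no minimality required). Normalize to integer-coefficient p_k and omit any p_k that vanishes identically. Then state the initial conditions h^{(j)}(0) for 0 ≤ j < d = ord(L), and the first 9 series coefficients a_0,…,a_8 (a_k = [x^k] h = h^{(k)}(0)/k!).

f: a_k = 0, 6, -9, 18, -81/2, 486/5, -243, 4374/7, -6561/4, …
g: a_k = -3, -3, -15, -27, -87, -195, -543, -1323, -3495, …
Product ⇒ symmetric product L₀, ord ≤ 2.
L = (11 + 48·x) + (-1 + 25·x + 60·x^2)·Dx + (-1 - 2·x + 7·x^2 + 12·x^3)·Dx^2  (order 2).
h: a_k = 0, -18, 9, -117, 81/2, -7191/10, 1719/10, -64107/14, 144099/140, …
ICs: h(0) = 0, h′(0) = -18.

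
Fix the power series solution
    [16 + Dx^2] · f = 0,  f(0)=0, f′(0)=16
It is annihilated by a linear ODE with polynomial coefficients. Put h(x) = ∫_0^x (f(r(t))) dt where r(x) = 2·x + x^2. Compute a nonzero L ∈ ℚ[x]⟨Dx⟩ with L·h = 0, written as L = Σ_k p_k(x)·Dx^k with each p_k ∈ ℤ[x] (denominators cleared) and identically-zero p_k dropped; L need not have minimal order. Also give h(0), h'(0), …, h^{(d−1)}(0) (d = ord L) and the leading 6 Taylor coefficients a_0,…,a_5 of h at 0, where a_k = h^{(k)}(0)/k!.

f: a_k = 0, 16, 0, -128/3, 0, 512/15, …
h₀=f(r): pull back L_f along r ⇒ L₀.
h=∫₀ˣh₀: take L = L₀·Dx.
L = (64 + 192·x + 192·x^2 + 64·x^3)·Dx - Dx^2 + (1 + x)·Dx^3  (order 3).
h: a_k = 0, 0, 16, 16/3, -256/3, -512/5, …
ICs: h(0) = 0, h′(0) = 0, h′′(0) = 32.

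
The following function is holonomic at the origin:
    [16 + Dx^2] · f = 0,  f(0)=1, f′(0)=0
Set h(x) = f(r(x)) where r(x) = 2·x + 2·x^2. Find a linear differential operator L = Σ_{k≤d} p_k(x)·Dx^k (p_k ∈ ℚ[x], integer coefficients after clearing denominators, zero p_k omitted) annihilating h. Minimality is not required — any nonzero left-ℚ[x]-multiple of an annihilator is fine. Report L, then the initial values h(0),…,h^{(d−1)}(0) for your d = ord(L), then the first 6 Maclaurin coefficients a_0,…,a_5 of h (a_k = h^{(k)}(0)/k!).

L = (64 + 384·x + 768·x^2 + 512·x^3) - 2·Dx + (1 + 2·x)·Dx^2  (order 2).
h: a_k = 1, 0, -32, -64, 416/3, 2048/3, …
ICs: h(0) = 1, h′(0) = 0.

f: a_k = 1, 0, -8, 0, 32/3, 0, …
f∘r: x↦r, Dx↦Dx/r' in L_f ⇒ L₀.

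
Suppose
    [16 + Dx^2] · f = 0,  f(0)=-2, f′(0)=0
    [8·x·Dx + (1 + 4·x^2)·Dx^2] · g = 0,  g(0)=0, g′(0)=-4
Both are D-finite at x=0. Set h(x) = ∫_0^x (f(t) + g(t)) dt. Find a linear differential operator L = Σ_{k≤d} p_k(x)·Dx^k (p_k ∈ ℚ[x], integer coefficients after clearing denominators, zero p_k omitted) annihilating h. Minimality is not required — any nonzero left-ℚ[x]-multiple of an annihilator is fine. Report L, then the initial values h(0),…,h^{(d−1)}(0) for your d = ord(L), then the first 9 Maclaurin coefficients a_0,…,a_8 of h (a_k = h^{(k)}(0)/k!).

f: a_k = -2, 0, 16, 0, -64/3, 0, 512/45, 0, -1024/315, …
g: a_k = 0, -4, 0, 16/3, 0, -64/5, 0, 256/7, 0, …
Weyl lclm of L_f,L_g ⇒ L₀ (ord ≤ 4).
∫: right-multiply L₀ by Dx.
L = (-512·x + 5120·x^3 + 4096·x^5)·Dx^2 + (16 + 512·x^2 + 2304·x^4 + 2048·x^6)·Dx^3 + (-32·x + 320·x^3 + 256·x^5)·Dx^4 + (1 + 32·x^2 + 144·x^4 + 128·x^6)·Dx^5  (order 5).
h: a_k = 0, -2, -2, 16/3, 4/3, -64/15, -32/15, 512/315, 32/7, …
ICs: h(0) = 0, h′(0) = -2, h′′(0) = -4, h′′′(0) = 32, h′′′′(0) = 32.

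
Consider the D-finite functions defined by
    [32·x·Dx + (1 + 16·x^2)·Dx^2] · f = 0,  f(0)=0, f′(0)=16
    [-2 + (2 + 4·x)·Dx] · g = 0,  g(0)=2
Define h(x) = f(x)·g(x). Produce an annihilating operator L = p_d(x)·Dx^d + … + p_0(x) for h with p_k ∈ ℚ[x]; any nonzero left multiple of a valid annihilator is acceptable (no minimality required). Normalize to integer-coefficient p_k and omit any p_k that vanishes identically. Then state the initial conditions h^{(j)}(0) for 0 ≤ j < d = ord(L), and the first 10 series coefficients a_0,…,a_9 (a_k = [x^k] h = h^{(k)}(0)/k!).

f: a_k = 0, 16, 0, -256/3, 0, 4096/5, 0, -65536/7, 0, 1048576/9, …
g: a_k = 2, 2, -1, 1, -5/4, 7/4, -21/8, 33/8, -429/64, 715/64, …
h₀=f·g: eliminate ⇒ L₀, order ≤ 2·1.
L = (3 - 32·x - 16·x^2) + (-2 + 28·x + 96·x^2 + 64·x^3)·Dx + (1 + 4·x + 20·x^2 + 64·x^3 + 64·x^4)·Dx^2  (order 2).
h: a_k = 0, 32, 32, -560/3, -464/3, 25556/15, 23716/15, -2045306/105, -1888814/105, 60850925/252, …
ICs: h(0) = 0, h′(0) = 32.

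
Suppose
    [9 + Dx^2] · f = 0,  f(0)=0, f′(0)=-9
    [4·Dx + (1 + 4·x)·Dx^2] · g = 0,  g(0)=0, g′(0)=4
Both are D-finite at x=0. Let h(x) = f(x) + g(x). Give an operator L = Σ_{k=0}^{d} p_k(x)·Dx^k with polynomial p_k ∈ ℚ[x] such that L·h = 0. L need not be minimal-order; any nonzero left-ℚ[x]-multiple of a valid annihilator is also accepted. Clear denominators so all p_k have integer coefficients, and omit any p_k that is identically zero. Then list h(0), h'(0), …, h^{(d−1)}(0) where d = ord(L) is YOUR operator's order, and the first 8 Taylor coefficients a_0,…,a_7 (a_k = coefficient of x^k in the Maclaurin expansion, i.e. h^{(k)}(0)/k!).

f: a_k = 0, -9, 0, 27/2, 0, -243/40, 0, 729/560, …
g: a_k = 0, 4, -8, 64/3, -64, 1024/5, -2048/3, 16384/7, …
Weyl lclm of L_f,L_g ⇒ L₀ (ord ≤ 4).
L = (3780 + 2592·x + 5184·x^2)·Dx + (369 + 2124·x + 3888·x^2 + 5184·x^3)·Dx^2 + (420 + 288·x + 576·x^2)·Dx^3 + (41 + 236·x + 432·x^2 + 576·x^3)·Dx^4  (order 4).
h: a_k = 0, -5, -8, 209/6, -64, 7949/40, -2048/3, 1311449/560, …
ICs: h(0) = 0, h′(0) = -5, h′′(0) = -16, h′′′(0) = 209.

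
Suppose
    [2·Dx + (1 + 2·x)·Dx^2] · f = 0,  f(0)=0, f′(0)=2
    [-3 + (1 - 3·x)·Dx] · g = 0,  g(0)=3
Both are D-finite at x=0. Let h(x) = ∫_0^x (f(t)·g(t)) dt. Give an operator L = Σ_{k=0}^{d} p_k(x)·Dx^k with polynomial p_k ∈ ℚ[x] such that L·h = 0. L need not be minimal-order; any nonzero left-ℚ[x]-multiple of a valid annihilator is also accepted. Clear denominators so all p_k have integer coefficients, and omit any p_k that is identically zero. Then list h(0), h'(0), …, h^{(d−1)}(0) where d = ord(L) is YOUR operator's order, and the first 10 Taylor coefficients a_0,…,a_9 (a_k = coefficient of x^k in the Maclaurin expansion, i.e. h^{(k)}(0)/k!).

L = 6·Dx + (4 + 18·x)·Dx^2 + (-1 + x + 6·x^2)·Dx^3  (order 3).
h: a_k = 0, 0, 3, 4, 11, 24, 316/5, 5528/35, 14751/35, 116888/105, …
ICs: h(0) = 0, h′(0) = 0, h′′(0) = 6.

f: a_k = 0, 2, -2, 8/3, -4, 32/5, -32/3, 128/7, -32, 512/9, …
g: a_k = 3, 9, 27, 81, 243, 729, 2187, 6561, 19683, 59049, …
L₀ := L_f ⊗_s L_g (sym. prod.), ord ≤ 2.
h=∫₀ˣh₀: take L = L₀·Dx.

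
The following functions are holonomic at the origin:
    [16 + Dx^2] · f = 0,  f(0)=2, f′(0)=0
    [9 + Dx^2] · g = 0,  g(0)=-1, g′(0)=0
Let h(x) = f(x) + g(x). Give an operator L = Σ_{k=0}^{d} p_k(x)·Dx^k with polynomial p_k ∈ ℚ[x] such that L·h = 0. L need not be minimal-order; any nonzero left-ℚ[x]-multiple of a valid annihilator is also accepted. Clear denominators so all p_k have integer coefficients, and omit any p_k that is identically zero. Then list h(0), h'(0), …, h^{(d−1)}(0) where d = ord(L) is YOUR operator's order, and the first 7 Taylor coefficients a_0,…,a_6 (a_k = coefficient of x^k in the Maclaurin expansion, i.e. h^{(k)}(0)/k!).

L = 144 + 25·Dx^2 + Dx^4  (order 4).
h: a_k = 1, 0, -23/2, 0, 431/24, 0, -7463/720, …
ICs: h(0) = 1, h′(0) = 0, h′′(0) = -23, h′′′(0) = 0.

f: a_k = 2, 0, -16, 0, 64/3, 0, -512/45, …
g: a_k = -1, 0, 9/2, 0, -27/8, 0, 81/80, …
L₀ := lclm(L_f,L_g); ord L₀ ≤ 2+2.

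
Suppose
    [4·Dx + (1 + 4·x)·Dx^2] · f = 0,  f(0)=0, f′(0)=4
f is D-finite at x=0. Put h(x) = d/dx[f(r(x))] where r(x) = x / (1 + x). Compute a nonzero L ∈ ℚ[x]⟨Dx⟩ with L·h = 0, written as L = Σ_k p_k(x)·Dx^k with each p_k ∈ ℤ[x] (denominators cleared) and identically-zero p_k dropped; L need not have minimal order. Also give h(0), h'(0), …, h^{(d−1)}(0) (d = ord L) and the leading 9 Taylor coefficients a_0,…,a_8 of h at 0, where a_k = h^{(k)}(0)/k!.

L = (6 + 10·x) + (1 + 6·x + 5·x^2)·Dx  (order 1).
h: a_k = 4, -24, 124, -624, 3124, -15624, 78124, -390624, 1953124, …
ICs: h(0) = 4.

f: a_k = 0, 4, -8, 64/3, -64, 1024/5, -2048/3, 16384/7, -8192, …
h₀=f(r): pull back L_f along r ⇒ L₀.
h=h₀': d/dx-closure on L₀ ⇒ L.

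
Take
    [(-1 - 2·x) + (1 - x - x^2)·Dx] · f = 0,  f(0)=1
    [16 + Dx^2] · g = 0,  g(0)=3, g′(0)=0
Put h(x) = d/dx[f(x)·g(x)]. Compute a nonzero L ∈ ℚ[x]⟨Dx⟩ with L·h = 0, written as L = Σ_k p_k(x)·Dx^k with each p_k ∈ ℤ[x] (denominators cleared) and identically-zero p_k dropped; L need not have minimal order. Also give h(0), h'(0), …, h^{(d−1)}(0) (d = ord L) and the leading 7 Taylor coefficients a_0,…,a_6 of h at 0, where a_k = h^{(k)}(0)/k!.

L = (54 - 256·x - 128·x^2 + 256·x^3 + 128·x^4) + (-13 - 10·x + 48·x^2 + 32·x^3)·Dx + (7 - 15·x - 7·x^2 + 16·x^3 + 8·x^4)·Dx^2  (order 2).
h: a_k = 3, -36, -45, -4, -80, -1022/5, -5257/15, …
ICs: h(0) = 3, h′(0) = -36.

f: a_k = 1, 1, 2, 3, 5, 8, 13, …
g: a_k = 3, 0, -24, 0, 32, 0, -256/15, …
Product ⇒ symmetric product L₀, ord ≤ 2.
h₀' ⇒ L via d/dx closure of L₀.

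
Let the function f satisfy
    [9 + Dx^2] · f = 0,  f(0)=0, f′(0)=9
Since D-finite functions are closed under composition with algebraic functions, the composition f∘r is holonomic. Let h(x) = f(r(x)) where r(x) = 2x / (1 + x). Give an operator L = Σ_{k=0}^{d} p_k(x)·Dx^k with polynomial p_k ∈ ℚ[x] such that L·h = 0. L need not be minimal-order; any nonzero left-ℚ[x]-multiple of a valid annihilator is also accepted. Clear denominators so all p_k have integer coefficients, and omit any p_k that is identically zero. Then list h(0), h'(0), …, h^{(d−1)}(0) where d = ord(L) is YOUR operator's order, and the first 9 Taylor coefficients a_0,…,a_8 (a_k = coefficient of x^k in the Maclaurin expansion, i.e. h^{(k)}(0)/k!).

f: a_k = 0, 9, 0, -27/2, 0, 243/40, 0, -729/560, 0, …
h₀=f(r): pull back L_f along r ⇒ L₀.
L = 36 + (2 + 6·x + 6·x^2 + 2·x^3)·Dx + (1 + 4·x + 6·x^2 + 4·x^3 + x^4)·Dx^2  (order 2).
h: a_k = 0, 18, -18, -90, 306, -2178/5, 90, 40158/35, -16938/5, …
ICs: h(0) = 0, h′(0) = 18.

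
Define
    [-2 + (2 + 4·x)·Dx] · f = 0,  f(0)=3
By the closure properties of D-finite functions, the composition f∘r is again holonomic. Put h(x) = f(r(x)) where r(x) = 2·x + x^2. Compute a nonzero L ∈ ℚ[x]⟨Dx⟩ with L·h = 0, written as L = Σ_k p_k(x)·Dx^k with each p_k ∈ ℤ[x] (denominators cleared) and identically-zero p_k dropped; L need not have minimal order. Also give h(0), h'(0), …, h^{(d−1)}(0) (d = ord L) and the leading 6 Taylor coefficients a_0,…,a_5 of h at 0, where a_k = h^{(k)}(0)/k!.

L = (-2 - 2·x) + (1 + 4·x + 2·x^2)·Dx  (order 1).
h: a_k = 3, 6, -3, 6, -27/2, 33, …
ICs: h(0) = 3.

f: a_k = 3, 3, -3/2, 3/2, -15/8, 21/8, …
f∘r: x↦r, Dx↦Dx/r' in L_f ⇒ L₀.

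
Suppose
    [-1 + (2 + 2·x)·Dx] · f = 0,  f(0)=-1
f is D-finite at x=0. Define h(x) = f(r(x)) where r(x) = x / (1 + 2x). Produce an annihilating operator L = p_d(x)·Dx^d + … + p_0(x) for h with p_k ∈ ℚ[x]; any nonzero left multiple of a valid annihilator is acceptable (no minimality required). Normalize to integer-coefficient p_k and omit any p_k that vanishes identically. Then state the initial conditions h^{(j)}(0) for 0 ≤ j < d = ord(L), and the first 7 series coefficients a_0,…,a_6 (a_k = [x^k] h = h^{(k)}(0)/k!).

L = -1 + (2 + 10·x + 12·x^2)·Dx  (order 1).
h: a_k = -1, -1/2, 9/8, -41/16, 757/128, -3543/256, 33645/1024, …
ICs: h(0) = -1.

f: a_k = -1, -1/2, 1/8, -1/16, 5/128, -7/256, 21/1024, …
Change of var in L_f (x↦r) gives L₀.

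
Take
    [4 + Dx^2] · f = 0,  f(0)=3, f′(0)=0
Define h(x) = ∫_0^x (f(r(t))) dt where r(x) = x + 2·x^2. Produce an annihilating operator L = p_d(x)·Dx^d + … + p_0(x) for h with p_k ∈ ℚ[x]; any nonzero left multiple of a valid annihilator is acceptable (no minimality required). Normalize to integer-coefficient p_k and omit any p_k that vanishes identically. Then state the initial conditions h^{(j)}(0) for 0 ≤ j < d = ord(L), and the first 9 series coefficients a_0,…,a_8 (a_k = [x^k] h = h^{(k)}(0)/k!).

f: a_k = 3, 0, -6, 0, 2, 0, -4/15, 0, 2/105, …
h₀=f(r): pull back L_f along r ⇒ L₀.
Integrate: L := L₀·Dx.
L = (4 + 48·x + 192·x^2 + 256·x^3)·Dx - 4·Dx^2 + (1 + 4·x)·Dx^3  (order 3).
h: a_k = 0, 3, 0, -2, -6, -22/5, 8/3, 716/105, 38/5, …
ICs: h(0) = 0, h′(0) = 3, h′′(0) = 0.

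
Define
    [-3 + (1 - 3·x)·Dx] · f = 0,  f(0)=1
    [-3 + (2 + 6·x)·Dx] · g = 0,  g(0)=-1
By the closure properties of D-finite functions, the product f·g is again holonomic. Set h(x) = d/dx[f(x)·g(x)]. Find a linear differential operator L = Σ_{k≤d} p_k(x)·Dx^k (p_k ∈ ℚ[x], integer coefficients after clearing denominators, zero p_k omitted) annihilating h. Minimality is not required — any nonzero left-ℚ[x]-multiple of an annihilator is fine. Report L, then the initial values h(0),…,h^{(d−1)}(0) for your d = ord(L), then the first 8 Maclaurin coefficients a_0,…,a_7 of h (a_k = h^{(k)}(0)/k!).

f: a_k = 1, 3, 9, 27, 81, 243, 729, 2187, …
g: a_k = -1, -3/2, 9/8, -27/16, 405/128, -1701/256, 15309/1024, -72171/2048, …
f·g: L₀ = L_f ⊗_s L_g, ord ≤ 1·1.
Derive L from L₀ (diff closure).
L = (11 + 54·x + 27·x^2) + (-2 - 2·x + 18·x^2 + 18·x^3)·Dx  (order 1).
h: a_k = -9/2, -99/4, -1863/16, -14499/32, -443475/256, -3147093/512, -44564499/2048, -302770467/4096, …
ICs: h(0) = -9/2.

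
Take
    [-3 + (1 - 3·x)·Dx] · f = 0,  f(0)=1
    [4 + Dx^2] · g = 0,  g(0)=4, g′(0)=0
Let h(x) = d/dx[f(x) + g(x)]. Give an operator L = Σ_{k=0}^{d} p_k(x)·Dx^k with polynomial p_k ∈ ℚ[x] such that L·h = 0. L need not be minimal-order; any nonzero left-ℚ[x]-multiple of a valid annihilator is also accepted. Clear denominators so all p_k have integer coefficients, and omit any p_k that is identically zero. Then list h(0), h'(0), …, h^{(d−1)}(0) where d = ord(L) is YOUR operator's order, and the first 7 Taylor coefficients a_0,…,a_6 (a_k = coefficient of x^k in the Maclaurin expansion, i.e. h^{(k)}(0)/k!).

f: a_k = 1, 3, 9, 27, 81, 243, 729, …
g: a_k = 4, 0, -8, 0, 8/3, 0, -16/45, …
f+g: L₀ = lclm(L_f,L_g), ord ≤ 1+2.
h=h₀': d/dx-closure on L₀ ⇒ L.
L = (1344 - 288·x + 432·x^2) + (-116 + 396·x - 216·x^2 + 216·x^3)·Dx + (336 - 72·x + 108·x^2)·Dx^2 + (-29 + 99·x - 54·x^2 + 54·x^3)·Dx^3  (order 3).
h: a_k = 3, 2, 81, 1004/3, 1215, 65578/15, 15309, …
ICs: h(0) = 3, h′(0) = 2, h′′(0) = 162.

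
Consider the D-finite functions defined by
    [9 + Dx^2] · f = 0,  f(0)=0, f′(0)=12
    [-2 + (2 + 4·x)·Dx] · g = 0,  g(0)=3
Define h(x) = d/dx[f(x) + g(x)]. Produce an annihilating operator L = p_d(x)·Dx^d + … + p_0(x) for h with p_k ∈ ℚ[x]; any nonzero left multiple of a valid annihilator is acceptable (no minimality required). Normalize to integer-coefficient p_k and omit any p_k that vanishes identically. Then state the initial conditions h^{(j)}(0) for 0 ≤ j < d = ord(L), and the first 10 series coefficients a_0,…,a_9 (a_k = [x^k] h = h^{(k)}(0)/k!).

f: a_k = 0, 12, 0, -18, 0, 81/10, 0, -243/140, 0, 243/1120, …
g: a_k = 3, 3, -3/2, 3/2, -15/8, 21/8, -63/16, 99/16, -1287/128, 2145/128, …
f+g: L₀ = lclm(L_f,L_g), ord ≤ 2+1.
Derive L from L₀ (diff closure).
L = (-18 - 27·x - 27·x^2) + (-9 - 45·x - 81·x^2 - 54·x^3)·Dx + (-2 - 3·x - 3·x^2)·Dx^2 + (-1 - 5·x - 9·x^2 - 6·x^3)·Dx^3  (order 3).
h: a_k = 15, -3, -99/2, -15/2, 429/8, -189/8, 2493/80, -1287/16, 684423/4480, -36465/128, …
ICs: h(0) = 15, h′(0) = -3, h′′(0) = -99.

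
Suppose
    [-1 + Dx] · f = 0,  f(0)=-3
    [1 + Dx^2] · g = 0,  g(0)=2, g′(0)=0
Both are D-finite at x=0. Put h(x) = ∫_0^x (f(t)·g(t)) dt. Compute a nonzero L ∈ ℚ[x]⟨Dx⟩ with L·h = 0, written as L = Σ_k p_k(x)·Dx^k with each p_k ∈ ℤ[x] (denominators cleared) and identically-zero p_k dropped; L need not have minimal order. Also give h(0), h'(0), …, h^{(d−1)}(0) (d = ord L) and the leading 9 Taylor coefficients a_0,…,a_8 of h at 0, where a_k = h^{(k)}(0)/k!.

L = 2·Dx - 2·Dx^2 + Dx^3  (order 3).
h: a_k = 0, -6, -3, 0, 1/2, 1/5, 1/30, 0, -1/840, …
ICs: h(0) = 0, h′(0) = -6, h′′(0) = -6.

f: a_k = -3, -3, -3/2, -1/2, -1/8, -1/40, -1/240, -1/1680, -1/13440, …
g: a_k = 2, 0, -1, 0, 1/12, 0, -1/360, 0, 1/20160, …
Product ⇒ symmetric product L₀, ord ≤ 2.
h=∫₀ˣh₀: take L = L₀·Dx.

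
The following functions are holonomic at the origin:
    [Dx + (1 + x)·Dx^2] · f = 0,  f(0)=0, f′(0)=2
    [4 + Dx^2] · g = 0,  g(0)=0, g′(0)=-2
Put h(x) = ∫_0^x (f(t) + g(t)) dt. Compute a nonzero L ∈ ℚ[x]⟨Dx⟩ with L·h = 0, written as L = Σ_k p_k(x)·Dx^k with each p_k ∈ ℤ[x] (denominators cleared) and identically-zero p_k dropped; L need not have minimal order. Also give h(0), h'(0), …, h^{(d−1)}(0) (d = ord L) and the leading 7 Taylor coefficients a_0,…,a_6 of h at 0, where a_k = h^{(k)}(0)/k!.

L = (20 + 16·x + 8·x^2)·Dx^2 + (12 + 28·x + 24·x^2 + 8·x^3)·Dx^3 + (5 + 4·x + 2·x^2)·Dx^4 + (3 + 7·x + 6·x^2 + 2·x^3)·Dx^5  (order 5).
h: a_k = 0, 0, 0, -1/3, 1/2, -1/10, 1/45, …
ICs: h(0) = 0, h′(0) = 0, h′′(0) = 0, h′′′(0) = -2, h′′′′(0) = 12.

f: a_k = 0, 2, -1, 2/3, -1/2, 2/5, -1/3, …
g: a_k = 0, -2, 0, 4/3, 0, -4/15, 0, …
Weyl lclm of L_f,L_g ⇒ L₀ (ord ≤ 4).
h=∫₀ˣh₀: take L = L₀·Dx.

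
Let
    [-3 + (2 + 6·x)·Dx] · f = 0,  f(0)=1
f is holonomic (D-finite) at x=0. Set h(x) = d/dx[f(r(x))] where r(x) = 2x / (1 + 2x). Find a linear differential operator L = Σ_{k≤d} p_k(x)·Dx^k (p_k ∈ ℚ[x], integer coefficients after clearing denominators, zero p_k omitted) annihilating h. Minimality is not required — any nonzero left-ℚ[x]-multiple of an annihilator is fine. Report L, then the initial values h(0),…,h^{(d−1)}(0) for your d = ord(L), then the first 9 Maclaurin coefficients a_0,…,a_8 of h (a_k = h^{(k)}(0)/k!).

L = (-7 - 32·x) + (-1 - 10·x - 16·x^2)·Dx  (order 1).
h: a_k = 3, -21, 261/2, -1677/2, 45345/8, -318915/8, 4608345/16, -33903165/16, 2020675545/128, …
ICs: h(0) = 3.

f: a_k = 1, 3/2, -9/8, 27/16, -405/128, 1701/256, -15309/1024, 72171/2048, -2814669/32768, …
Change of var in L_f (x↦r) gives L₀.
Derive L from L₀ (diff closure).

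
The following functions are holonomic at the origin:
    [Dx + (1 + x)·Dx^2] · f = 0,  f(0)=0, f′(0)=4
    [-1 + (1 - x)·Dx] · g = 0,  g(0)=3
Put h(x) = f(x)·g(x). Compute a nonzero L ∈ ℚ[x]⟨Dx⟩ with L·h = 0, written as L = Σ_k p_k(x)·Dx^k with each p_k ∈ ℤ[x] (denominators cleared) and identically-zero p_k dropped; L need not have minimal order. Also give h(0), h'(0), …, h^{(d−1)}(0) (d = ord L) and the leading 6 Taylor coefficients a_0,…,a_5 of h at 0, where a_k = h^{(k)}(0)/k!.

L = 1 + (1 + 3·x)·Dx + (-1 + x^2)·Dx^2  (order 2).
h: a_k = 0, 12, 6, 10, 7, 47/5, …
ICs: h(0) = 0, h′(0) = 12.

f: a_k = 0, 4, -2, 4/3, -1, 4/5, …
g: a_k = 3, 3, 3, 3, 3, 3, …
f·g: L₀ = L_f ⊗_s L_g, ord ≤ 2·1.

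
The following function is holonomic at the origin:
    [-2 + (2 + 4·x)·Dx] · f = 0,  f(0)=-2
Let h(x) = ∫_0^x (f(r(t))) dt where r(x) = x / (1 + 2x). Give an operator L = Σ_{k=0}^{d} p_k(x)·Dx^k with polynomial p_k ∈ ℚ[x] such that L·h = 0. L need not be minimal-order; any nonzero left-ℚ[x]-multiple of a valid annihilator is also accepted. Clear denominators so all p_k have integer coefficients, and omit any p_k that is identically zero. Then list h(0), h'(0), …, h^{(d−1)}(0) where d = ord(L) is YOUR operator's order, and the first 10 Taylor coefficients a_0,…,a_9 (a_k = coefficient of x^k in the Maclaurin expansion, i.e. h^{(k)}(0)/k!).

L = -Dx + (1 + 6·x + 8·x^2)·Dx^2  (order 2).
h: a_k = 0, -2, -1, 5/3, -13/4, 141/20, -133/8, 2353/56, -7205/64, 182461/576, …
ICs: h(0) = 0, h′(0) = -2.

f: a_k = -2, -2, 1, -1, 5/4, -7/4, 21/8, -33/8, 429/64, -715/64, …
Substitute x→r, Dx→(1/r')Dx; clear ⇒ L₀.
h=∫₀ˣh₀: take L = L₀·Dx.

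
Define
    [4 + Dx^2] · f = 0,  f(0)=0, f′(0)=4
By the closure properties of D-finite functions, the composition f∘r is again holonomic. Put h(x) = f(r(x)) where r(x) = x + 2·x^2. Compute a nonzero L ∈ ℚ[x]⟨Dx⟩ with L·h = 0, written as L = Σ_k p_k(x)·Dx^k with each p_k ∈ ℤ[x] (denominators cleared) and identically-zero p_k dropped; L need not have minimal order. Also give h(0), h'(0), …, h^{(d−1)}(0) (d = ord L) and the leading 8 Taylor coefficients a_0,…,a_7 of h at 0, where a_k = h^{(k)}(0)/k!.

L = (4 + 48·x + 192·x^2 + 256·x^3) - 4·Dx + (1 + 4·x)·Dx^2  (order 2).
h: a_k = 0, 4, 8, -8/3, -16, -472/15, -16, 6704/315, …
ICs: h(0) = 0, h′(0) = 4.

f: a_k = 0, 4, 0, -8/3, 0, 8/15, 0, -16/315, …
L₀ from L_f via x↦r, Dx↦r'^{-1}Dx.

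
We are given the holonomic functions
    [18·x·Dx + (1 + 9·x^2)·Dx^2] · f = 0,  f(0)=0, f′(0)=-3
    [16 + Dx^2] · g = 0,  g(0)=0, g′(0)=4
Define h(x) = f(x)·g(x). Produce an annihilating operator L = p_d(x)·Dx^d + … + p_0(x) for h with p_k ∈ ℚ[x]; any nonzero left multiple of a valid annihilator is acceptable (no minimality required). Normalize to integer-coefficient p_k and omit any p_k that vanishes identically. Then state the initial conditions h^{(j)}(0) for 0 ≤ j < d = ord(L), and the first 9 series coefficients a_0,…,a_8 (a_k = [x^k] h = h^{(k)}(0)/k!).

f: a_k = 0, -3, 0, 9, 0, -243/5, 0, 2187/7, 0, …
g: a_k = 0, 4, 0, -32/3, 0, 128/15, 0, -1024/315, 0, …
h₀=f·g: eliminate ⇒ L₀, order ≤ 2·2.
L = (20800 + 494784·x^2 + 2923776·x^4 + 11943936·x^6 + 26873856·x^8) + (19584·x + 342144·x^3 + 2239488·x^5 + 6718464·x^7)·Dx + (1700 + 42732·x^2 + 318816·x^4 + 1492992·x^6 + 3359232·x^8)·Dx^2 + (1224·x + 21384·x^3 + 139968·x^5 + 419904·x^7)·Dx^3 + (25 + 738·x^2 + 8505·x^4 + 46656·x^6 + 104976·x^8)·Dx^4  (order 4).
h: a_k = 0, 0, -12, 0, 68, 0, -316, 0, 5564/3, …
ICs: h(0) = 0, h′(0) = 0, h′′(0) = -24, h′′′(0) = 0.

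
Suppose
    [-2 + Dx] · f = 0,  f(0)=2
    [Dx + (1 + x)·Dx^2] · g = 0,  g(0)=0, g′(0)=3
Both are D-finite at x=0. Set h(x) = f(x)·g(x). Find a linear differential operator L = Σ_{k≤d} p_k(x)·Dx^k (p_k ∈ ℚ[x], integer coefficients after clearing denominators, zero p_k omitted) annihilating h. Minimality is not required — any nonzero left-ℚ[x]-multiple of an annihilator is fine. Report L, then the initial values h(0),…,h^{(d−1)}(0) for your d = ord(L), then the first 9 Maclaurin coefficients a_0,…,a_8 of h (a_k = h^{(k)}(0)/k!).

f: a_k = 2, 4, 4, 8/3, 4/3, 8/15, 8/45, 16/315, 4/315, …
g: a_k = 0, 3, -3/2, 1, -3/4, 3/5, -1/2, 3/7, -3/8, …
Product ⇒ symmetric product L₀, ord ≤ 2.
L = (2 + 4·x) + (-3 - 4·x)·Dx + (1 + x)·Dx^2  (order 2).
h: a_k = 0, 6, 9, 8, 9/2, 11/5, 2/3, 34/105, -1/60, …
ICs: h(0) = 0, h′(0) = 6.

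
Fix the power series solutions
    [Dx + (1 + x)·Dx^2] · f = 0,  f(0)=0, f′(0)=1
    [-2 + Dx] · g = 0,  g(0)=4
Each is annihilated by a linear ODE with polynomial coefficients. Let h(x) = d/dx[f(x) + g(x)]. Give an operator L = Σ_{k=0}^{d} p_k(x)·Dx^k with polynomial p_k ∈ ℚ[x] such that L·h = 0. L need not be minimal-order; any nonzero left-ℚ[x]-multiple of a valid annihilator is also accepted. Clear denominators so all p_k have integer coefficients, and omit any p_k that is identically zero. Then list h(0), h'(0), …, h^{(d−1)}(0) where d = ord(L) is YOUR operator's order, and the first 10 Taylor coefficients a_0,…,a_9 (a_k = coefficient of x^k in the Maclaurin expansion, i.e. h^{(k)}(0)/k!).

f: a_k = 0, 1, -1/2, 1/3, -1/4, 1/5, -1/6, 1/7, -1/8, 1/9, …
g: a_k = 4, 8, 8, 16/3, 8/3, 16/15, 16/45, 32/315, 8/315, 16/2835, …
f+g: L₀ = lclm(L_f,L_g), ord ≤ 2+1.
h=h₀': d/dx-closure on L₀ ⇒ L.
L = (-8 - 4·x) + (-2 - 8·x - 4·x^2)·Dx + (3 + 5·x + 2·x^2)·Dx^2  (order 2).
h: a_k = 9, 15, 17, 29/3, 19/3, 17/15, 77/45, -251/315, 331/315, -2803/2835, …
ICs: h(0) = 9, h′(0) = 15.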